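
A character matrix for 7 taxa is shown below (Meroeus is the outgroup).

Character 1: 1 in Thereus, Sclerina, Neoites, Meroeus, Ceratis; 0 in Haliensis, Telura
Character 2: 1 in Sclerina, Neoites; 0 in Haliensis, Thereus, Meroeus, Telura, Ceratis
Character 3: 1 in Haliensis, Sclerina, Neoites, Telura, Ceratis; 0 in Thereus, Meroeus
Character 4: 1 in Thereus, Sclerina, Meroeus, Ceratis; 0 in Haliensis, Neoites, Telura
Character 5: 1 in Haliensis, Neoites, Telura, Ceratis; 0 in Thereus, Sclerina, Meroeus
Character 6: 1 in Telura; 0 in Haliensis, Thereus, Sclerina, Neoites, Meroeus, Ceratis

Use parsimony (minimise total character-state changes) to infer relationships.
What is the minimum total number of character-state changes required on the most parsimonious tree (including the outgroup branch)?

Character polarity is set by the outgroup: the derived state is whichever differs from the outgroup's state, so for Character 1, Character 4 the derived state is '0', and for the remaining characters it is '1'.
Character 1 (derived state '0') is shared by Haliensis and Telura — a synapomorphy uniting that clade.
Character 2 (state '1') occurs in Neoites and Sclerina but conflicts with the nesting implied by the other characters — most parsimoniously interpreted as homoplasy.
Character 3 (derived state '1') is shared by Ceratis, Haliensis, Neoites, Sclerina, and Telura — a synapomorphy uniting that clade.
Only Haliensis, Neoites, and Telura show the derived state '0' for Character 4, supporting them as a clade.
Only Ceratis, Haliensis, Neoites, and Telura show the derived state '1' for Character 5, supporting them as a clade.
Character 6: derived state '1' in Telura only — an autapomorphy, so it tells us nothing about relationships among taxa.
Most parsimonious ingroup topology: ((Sclerina,(((Haliensis,Telura),Neoites),Ceratis)),Thereus).
Changes per character on this tree: Character 1: 1; Character 2: 2; Character 3: 1; Character 4: 1; Character 5: 1; Character 6: 1.
Total = 7.

7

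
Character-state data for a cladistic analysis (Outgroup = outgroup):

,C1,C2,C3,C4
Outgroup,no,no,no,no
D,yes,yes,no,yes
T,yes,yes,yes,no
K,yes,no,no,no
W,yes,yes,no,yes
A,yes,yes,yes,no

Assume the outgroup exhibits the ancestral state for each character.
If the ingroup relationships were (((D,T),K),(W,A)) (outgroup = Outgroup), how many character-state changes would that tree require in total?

Map each character onto (((D,T),K),(W,A)) (rooted by Outgroup) and count the minimum state changes it requires (Fitch parsimony):
C1: 1; C2: 2; C3: 2; C4: 2.
Total tree length = 7.

7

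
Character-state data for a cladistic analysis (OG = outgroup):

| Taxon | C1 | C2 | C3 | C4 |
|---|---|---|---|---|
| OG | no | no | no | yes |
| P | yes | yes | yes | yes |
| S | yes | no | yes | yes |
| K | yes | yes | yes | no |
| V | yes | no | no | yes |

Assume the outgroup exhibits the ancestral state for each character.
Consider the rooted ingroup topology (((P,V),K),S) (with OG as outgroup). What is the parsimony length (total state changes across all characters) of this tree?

Map each character onto (((P,V),K),S) (rooted by OG) and count the minimum state changes it requires (Fitch parsimony):
C1: 1; C2: 2; C3: 2; C4: 1.
Total tree length = 6.

6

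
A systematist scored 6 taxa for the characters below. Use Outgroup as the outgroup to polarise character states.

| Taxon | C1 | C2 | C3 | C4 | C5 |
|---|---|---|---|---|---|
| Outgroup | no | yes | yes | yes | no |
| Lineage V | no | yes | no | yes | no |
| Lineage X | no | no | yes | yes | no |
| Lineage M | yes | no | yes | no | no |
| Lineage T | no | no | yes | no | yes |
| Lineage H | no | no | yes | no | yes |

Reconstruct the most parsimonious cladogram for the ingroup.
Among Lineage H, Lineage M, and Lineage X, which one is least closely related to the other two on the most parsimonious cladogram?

Character polarity is set by the outgroup: the derived state is whichever differs from the outgroup's state, so for C2, C3, C4 the derived state is 'no', and for the remaining characters it is 'yes'.
C1 (derived state 'yes') is unique to Lineage M (autapomorphy; uninformative for grouping).
C2: derived state 'no' in Lineage H, Lineage M, Lineage T, and Lineage X only — synapomorphy for {Lineage H, Lineage M, Lineage T, Lineage X}.
C3 (derived state 'no') is unique to Lineage V (autapomorphy; uninformative for grouping).
Only Lineage H, Lineage M, and Lineage T show the derived state 'no' for C4, supporting them as a clade.
Only Lineage H and Lineage T show the derived state 'yes' for C5, supporting them as a clade.
Most parsimonious ingroup topology: (Lineage V,(Lineage X,(Lineage M,(Lineage T,Lineage H)))).
Lineage H and Lineage M share a more recent common ancestor with each other than either does with Lineage X, so Lineage X is the least closely related of the three.

Lineage X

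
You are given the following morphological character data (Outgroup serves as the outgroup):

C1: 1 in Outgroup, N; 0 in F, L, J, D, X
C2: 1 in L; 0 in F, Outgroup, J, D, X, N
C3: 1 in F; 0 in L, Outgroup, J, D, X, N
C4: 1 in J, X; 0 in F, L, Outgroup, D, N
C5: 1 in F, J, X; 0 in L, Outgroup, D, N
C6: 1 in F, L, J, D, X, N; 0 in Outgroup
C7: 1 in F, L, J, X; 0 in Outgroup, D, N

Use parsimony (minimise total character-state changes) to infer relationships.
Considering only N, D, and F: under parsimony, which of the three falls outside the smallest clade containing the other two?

Character polarity is set by the outgroup: the derived state is whichever differs from the outgroup's state, so for C1 the derived state is '0', and for the remaining characters it is '1'.
C1 (derived state '0') is shared by D, F, J, L, and X — a synapomorphy uniting that clade.
C2 (derived state '1') is unique to L (autapomorphy; uninformative for grouping).
C3 (derived state '1') is unique to F (autapomorphy; uninformative for grouping).
Only J and X show the derived state '1' for C4, supporting them as a clade.
Only F, J, and X show the derived state '1' for C5, supporting them as a clade.
All ingroup taxa share the derived state '1' for C6; it defines the ingroup but does not resolve relationships within it.
Only F, J, L, and X show the derived state '1' for C7, supporting them as a clade.
Most parsimonious ingroup topology: (((((J,X),F),L),D),N).
D and F share a more recent common ancestor with each other than either does with N, so N is the least closely related of the three.

N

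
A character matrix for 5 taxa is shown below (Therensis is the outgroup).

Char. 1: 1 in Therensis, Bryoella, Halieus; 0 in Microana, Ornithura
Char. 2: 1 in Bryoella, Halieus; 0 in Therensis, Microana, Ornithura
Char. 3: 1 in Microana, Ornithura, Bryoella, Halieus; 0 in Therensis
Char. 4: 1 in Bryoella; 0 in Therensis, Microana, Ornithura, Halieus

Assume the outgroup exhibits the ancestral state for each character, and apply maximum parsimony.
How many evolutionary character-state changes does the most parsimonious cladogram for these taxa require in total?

Character polarity is set by the outgroup: the derived state is whichever differs from the outgroup's state, so for Char. 1 the derived state is '0', and for the remaining characters it is '1'.
Char. 1: derived state '0' in Microana and Ornithura only — synapomorphy for {Microana, Ornithura}.
Only Bryoella and Halieus show the derived state '1' for Char. 2, supporting them as a clade.
All ingroup taxa share the derived state '1' for Char. 3; it defines the ingroup but does not resolve relationships within it.
Char. 4: derived state '1' in Bryoella only — an autapomorphy, so it tells us nothing about relationships among taxa.
Most parsimonious ingroup topology: ((Microana,Ornithura),(Bryoella,Halieus)).
Changes per character on this tree: Char. 1: 1; Char. 2: 1; Char. 3: 1; Char. 4: 1.
Total = 4.

4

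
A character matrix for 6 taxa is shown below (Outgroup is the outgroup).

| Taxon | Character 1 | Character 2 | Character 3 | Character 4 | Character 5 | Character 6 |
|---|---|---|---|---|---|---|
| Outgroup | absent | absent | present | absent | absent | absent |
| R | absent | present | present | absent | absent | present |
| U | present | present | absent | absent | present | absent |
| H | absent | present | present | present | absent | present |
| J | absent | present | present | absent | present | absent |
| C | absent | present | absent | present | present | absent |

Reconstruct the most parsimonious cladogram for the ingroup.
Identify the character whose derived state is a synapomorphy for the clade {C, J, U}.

Character 5

Character polarity is set by the outgroup: the derived state is whichever differs from the outgroup's state, so for Character 3 the derived state is 'absent', and for the remaining characters it is 'present'.
Character 1 (derived state 'present') is unique to U (autapomorphy; uninformative for grouping).
All ingroup taxa share the derived state 'present' for Character 2; it defines the ingroup but does not resolve relationships within it.
Character 3: derived state 'absent' in C and U only — synapomorphy for {C, U}.
Character 4 (state 'present') occurs in C and H but conflicts with the nesting implied by the other characters — most parsimoniously interpreted as homoplasy.
Only C, J, and U show the derived state 'present' for Character 5, supporting them as a clade.
Character 6 (derived state 'present') is shared by H and R — a synapomorphy uniting that clade.
Most parsimonious ingroup topology: ((R,H),((U,C),J)).
The clade {C, J, U} is supported by Character 5: its derived state 'present' occurs in exactly those taxa and in no other taxon (including the outgroup).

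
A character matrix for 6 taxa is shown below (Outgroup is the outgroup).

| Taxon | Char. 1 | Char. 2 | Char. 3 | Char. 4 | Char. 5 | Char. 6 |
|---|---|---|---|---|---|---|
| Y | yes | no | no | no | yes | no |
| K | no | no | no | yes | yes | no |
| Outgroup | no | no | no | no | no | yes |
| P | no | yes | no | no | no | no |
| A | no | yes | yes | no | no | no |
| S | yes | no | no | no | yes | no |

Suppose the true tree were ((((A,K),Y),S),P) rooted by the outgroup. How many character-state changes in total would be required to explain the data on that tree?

9

Map each character onto ((((A,K),Y),S),P) (rooted by Outgroup) and count the minimum state changes it requires (Fitch parsimony):
Char. 1: 2; Char. 2: 2; Char. 3: 1; Char. 4: 1; Char. 5: 2; Char. 6: 1.
Total tree length = 9.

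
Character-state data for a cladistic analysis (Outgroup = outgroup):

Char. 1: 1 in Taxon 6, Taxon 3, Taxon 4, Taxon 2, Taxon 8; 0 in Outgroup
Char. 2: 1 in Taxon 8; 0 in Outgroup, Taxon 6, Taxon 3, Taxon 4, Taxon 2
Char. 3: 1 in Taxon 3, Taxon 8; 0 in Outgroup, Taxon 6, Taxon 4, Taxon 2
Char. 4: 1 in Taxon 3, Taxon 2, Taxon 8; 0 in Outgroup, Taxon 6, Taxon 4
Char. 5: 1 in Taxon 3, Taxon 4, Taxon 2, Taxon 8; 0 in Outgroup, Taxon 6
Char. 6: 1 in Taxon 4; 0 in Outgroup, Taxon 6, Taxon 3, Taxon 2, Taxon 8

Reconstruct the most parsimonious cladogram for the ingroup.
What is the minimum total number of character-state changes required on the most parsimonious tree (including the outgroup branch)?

The outgroup has state '0' for every character, so '1' is the derived state throughout.
All ingroup taxa share the derived state '1' for Char. 1; it defines the ingroup but does not resolve relationships within it.
Char. 2: derived state '1' in Taxon 8 only — an autapomorphy, so it tells us nothing about relationships among taxa.
Only Taxon 3 and Taxon 8 show the derived state '1' for Char. 3, supporting them as a clade.
Char. 4 (derived state '1') is shared by Taxon 2, Taxon 3, and Taxon 8 — a synapomorphy uniting that clade.
Char. 5 (derived state '1') is shared by Taxon 2, Taxon 3, Taxon 4, and Taxon 8 — a synapomorphy uniting that clade.
Char. 6: derived state '1' in Taxon 4 only — an autapomorphy, so it tells us nothing about relationships among taxa.
Most parsimonious ingroup topology: (Taxon 6,(((Taxon 3,Taxon 8),Taxon 2),Taxon 4)).
Changes per character on this tree: Char. 1: 1; Char. 2: 1; Char. 3: 1; Char. 4: 1; Char. 5: 1; Char. 6: 1.
Total = 6.

6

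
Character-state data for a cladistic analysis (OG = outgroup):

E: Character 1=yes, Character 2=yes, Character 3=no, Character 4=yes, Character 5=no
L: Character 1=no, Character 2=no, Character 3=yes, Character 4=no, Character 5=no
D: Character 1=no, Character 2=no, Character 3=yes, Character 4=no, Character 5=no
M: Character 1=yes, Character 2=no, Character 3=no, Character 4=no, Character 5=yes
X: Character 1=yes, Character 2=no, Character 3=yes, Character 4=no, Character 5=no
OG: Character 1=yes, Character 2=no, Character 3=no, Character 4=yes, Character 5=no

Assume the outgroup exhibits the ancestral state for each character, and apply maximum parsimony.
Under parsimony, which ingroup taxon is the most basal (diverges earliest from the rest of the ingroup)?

E

Character polarity is set by the outgroup: the derived state is whichever differs from the outgroup's state, so for Character 1, Character 4 the derived state is 'no', and for the remaining characters it is 'yes'.
Only D and L show the derived state 'no' for Character 1, supporting them as a clade.
Character 2 (derived state 'yes') is unique to E (autapomorphy; uninformative for grouping).
Character 3 (derived state 'yes') is shared by D, L, and X — a synapomorphy uniting that clade.
Character 4: derived state 'no' in D, L, M, and X only — synapomorphy for {D, L, M, X}.
Character 5 (derived state 'yes') is unique to M (autapomorphy; uninformative for grouping).
Most parsimonious ingroup topology: ((((L,D),X),M),E).
E is sister to the clade containing all other ingroup taxa, so it is the earliest-diverging (most basal) ingroup lineage.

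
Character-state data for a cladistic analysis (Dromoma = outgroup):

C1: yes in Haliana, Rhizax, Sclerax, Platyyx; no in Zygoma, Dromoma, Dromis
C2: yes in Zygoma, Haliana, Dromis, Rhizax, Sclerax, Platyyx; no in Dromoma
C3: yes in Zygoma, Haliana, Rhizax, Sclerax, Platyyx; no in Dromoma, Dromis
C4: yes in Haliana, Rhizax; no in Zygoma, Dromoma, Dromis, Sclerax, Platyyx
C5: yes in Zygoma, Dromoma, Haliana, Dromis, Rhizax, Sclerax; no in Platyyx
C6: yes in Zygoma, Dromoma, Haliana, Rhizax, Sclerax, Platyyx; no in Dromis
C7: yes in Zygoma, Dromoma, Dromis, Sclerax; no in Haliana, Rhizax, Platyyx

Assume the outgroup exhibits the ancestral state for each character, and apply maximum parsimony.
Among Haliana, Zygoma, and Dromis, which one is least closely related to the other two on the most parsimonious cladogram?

Character polarity is set by the outgroup: the derived state is whichever differs from the outgroup's state, so for C5, C6, C7 the derived state is 'no', and for the remaining characters it is 'yes'.
Only Haliana, Platyyx, Rhizax, and Sclerax show the derived state 'yes' for C1, supporting them as a clade.
All ingroup taxa share the derived state 'yes' for C2; it defines the ingroup but does not resolve relationships within it.
C3: derived state 'yes' in Haliana, Platyyx, Rhizax, Sclerax, and Zygoma only — synapomorphy for {Haliana, Platyyx, Rhizax, Sclerax, Zygoma}.
C4 (derived state 'yes') is shared by Haliana and Rhizax — a synapomorphy uniting that clade.
C5 (derived state 'no') is unique to Platyyx (autapomorphy; uninformative for grouping).
C6 (derived state 'no') is unique to Dromis (autapomorphy; uninformative for grouping).
Only Haliana, Platyyx, and Rhizax show the derived state 'no' for C7, supporting them as a clade.
Most parsimonious ingroup topology: (((((Haliana,Rhizax),Platyyx),Sclerax),Zygoma),Dromis).
Zygoma and Haliana share a more recent common ancestor with each other than either does with Dromis, so Dromis is the least closely related of the three.

Dromis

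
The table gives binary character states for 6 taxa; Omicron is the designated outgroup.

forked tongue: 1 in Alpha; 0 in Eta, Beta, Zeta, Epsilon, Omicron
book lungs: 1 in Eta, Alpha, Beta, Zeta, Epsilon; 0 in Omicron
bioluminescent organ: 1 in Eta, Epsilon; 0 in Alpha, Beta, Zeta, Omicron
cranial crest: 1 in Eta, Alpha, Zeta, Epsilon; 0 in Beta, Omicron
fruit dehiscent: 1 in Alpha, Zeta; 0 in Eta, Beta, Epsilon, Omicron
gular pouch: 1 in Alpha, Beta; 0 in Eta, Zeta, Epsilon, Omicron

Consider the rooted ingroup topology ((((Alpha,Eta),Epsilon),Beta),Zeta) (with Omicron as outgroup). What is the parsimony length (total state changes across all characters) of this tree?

10

Map each character onto ((((Alpha,Eta),Epsilon),Beta),Zeta) (rooted by Omicron) and count the minimum state changes it requires (Fitch parsimony):
forked tongue: 1; book lungs: 1; bioluminescent organ: 2; cranial crest: 2; fruit dehiscent: 2; gular pouch: 2.
Total tree length = 10.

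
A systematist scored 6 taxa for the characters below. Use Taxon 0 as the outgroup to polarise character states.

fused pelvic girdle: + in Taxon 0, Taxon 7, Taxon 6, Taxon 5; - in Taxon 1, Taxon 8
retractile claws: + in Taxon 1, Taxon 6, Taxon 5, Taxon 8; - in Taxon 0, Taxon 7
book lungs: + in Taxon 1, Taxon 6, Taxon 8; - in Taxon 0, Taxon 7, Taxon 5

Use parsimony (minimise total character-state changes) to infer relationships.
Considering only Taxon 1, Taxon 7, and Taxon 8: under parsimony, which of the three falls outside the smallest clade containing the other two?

Character polarity is set by the outgroup: the derived state is whichever differs from the outgroup's state, so for fused pelvic girdle the derived state is '-', and for the remaining characters it is '+'.
fused pelvic girdle (derived state '-') is shared by Taxon 1 and Taxon 8 — a synapomorphy uniting that clade.
retractile claws (derived state '+') is shared by Taxon 1, Taxon 5, Taxon 6, and Taxon 8 — a synapomorphy uniting that clade.
book lungs (derived state '+') is shared by Taxon 1, Taxon 6, and Taxon 8 — a synapomorphy uniting that clade.
Most parsimonious ingroup topology: (Taxon 7,(((Taxon 1,Taxon 8),Taxon 6),Taxon 5)).
Taxon 1 and Taxon 8 share a more recent common ancestor with each other than either does with Taxon 7, so Taxon 7 is the least closely related of the three.

Taxon 7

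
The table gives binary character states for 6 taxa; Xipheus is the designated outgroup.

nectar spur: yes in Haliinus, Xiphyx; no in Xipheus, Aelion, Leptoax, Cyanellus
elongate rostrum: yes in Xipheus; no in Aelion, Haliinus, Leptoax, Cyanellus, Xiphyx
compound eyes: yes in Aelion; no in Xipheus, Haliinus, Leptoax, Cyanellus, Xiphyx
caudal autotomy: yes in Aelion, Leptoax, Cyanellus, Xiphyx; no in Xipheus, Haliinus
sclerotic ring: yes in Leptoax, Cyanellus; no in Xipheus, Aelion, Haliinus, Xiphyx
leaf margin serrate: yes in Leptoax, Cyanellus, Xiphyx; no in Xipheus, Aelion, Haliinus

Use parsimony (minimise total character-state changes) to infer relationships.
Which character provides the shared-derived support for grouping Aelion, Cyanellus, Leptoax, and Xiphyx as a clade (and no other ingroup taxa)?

caudal autotomy

Character polarity is set by the outgroup: the derived state is whichever differs from the outgroup's state, so for elongate rostrum the derived state is 'no', and for the remaining characters it is 'yes'.
nectar spur (state 'yes') occurs in Haliinus and Xiphyx but conflicts with the nesting implied by the other characters — most parsimoniously interpreted as homoplasy.
All ingroup taxa share the derived state 'no' for elongate rostrum; it defines the ingroup but does not resolve relationships within it.
compound eyes: derived state 'yes' in Aelion only — an autapomorphy, so it tells us nothing about relationships among taxa.
caudal autotomy: derived state 'yes' in Aelion, Cyanellus, Leptoax, and Xiphyx only — synapomorphy for {Aelion, Cyanellus, Leptoax, Xiphyx}.
sclerotic ring: derived state 'yes' in Cyanellus and Leptoax only — synapomorphy for {Cyanellus, Leptoax}.
Only Cyanellus, Leptoax, and Xiphyx show the derived state 'yes' for leaf margin serrate, supporting them as a clade.
Most parsimonious ingroup topology: ((Aelion,((Leptoax,Cyanellus),Xiphyx)),Haliinus).
The clade {Aelion, Cyanellus, Leptoax, Xiphyx} is supported by caudal autotomy: its derived state 'yes' occurs in exactly those taxa and in no other taxon (including the outgroup).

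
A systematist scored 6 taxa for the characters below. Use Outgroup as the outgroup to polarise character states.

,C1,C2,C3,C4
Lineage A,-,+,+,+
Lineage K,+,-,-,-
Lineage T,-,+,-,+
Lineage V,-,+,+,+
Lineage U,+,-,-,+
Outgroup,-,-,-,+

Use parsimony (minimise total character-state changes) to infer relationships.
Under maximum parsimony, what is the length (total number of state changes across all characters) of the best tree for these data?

Character polarity is set by the outgroup: the derived state is whichever differs from the outgroup's state, so for C4 the derived state is '-', and for the remaining characters it is '+'.
Only Lineage K and Lineage U show the derived state '+' for C1, supporting them as a clade.
Only Lineage A, Lineage T, and Lineage V show the derived state '+' for C2, supporting them as a clade.
C3: derived state '+' in Lineage A and Lineage V only — synapomorphy for {Lineage A, Lineage V}.
C4 (derived state '-') is unique to Lineage K (autapomorphy; uninformative for grouping).
Most parsimonious ingroup topology: (((Lineage V,Lineage A),Lineage T),(Lineage K,Lineage U)).
Changes per character on this tree: C1: 1; C2: 1; C3: 1; C4: 1.
Total = 4.

4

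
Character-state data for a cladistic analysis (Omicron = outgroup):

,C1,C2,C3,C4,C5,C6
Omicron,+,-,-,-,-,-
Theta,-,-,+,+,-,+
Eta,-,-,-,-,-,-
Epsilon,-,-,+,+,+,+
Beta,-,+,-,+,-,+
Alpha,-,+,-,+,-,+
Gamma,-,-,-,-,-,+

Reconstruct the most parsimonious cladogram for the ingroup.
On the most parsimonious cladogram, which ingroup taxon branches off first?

Character polarity is set by the outgroup: the derived state is whichever differs from the outgroup's state, so for C1 the derived state is '-', and for the remaining characters it is '+'.
All ingroup taxa share the derived state '-' for C1; it defines the ingroup but does not resolve relationships within it.
Only Alpha and Beta show the derived state '+' for C2, supporting them as a clade.
C3 (derived state '+') is shared by Epsilon and Theta — a synapomorphy uniting that clade.
C4: derived state '+' in Alpha, Beta, Epsilon, and Theta only — synapomorphy for {Alpha, Beta, Epsilon, Theta}.
C5 (derived state '+') is unique to Epsilon (autapomorphy; uninformative for grouping).
Only Alpha, Beta, Epsilon, Gamma, and Theta show the derived state '+' for C6, supporting them as a clade.
Most parsimonious ingroup topology: ((((Theta,Epsilon),(Beta,Alpha)),Gamma),Eta).
Eta is sister to the clade containing all other ingroup taxa, so it is the earliest-diverging (most basal) ingroup lineage.

Eta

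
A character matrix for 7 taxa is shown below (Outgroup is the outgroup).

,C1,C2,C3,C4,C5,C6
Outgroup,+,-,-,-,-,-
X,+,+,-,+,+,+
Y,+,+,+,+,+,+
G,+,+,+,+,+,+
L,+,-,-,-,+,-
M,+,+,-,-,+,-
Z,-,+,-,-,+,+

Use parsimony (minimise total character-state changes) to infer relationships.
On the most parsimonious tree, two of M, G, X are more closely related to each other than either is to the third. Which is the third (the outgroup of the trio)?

M

Character polarity is set by the outgroup: the derived state is whichever differs from the outgroup's state, so for C1 the derived state is '-', and for the remaining characters it is '+'.
C1: derived state '-' in Z only — an autapomorphy, so it tells us nothing about relationships among taxa.
C2: derived state '+' in G, M, X, Y, and Z only — synapomorphy for {G, M, X, Y, Z}.
C3: derived state '+' in G and Y only — synapomorphy for {G, Y}.
C4 (derived state '+') is shared by G, X, and Y — a synapomorphy uniting that clade.
All ingroup taxa share the derived state '+' for C5; it defines the ingroup but does not resolve relationships within it.
C6: derived state '+' in G, X, Y, and Z only — synapomorphy for {G, X, Y, Z}.
Most parsimonious ingroup topology: ((((X,(Y,G)),Z),M),L).
G and X share a more recent common ancestor with each other than either does with M, so M is the least closely related of the three.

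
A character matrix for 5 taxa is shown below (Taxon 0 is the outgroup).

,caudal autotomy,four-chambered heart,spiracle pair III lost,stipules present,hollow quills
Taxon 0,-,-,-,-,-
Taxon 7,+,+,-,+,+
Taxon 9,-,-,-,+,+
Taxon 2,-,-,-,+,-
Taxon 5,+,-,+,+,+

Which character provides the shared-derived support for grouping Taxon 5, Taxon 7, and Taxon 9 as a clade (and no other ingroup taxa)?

The outgroup has state '-' for every character, so '+' is the derived state throughout.
Only Taxon 5 and Taxon 7 show the derived state '+' for caudal autotomy, supporting them as a clade.
four-chambered heart: derived state '+' in Taxon 7 only — an autapomorphy, so it tells us nothing about relationships among taxa.
spiracle pair III lost: derived state '+' in Taxon 5 only — an autapomorphy, so it tells us nothing about relationships among taxa.
stipules present (derived state '+') is shared by all ingroup taxa — unites the whole ingroup.
Only Taxon 5, Taxon 7, and Taxon 9 show the derived state '+' for hollow quills, supporting them as a clade.
Most parsimonious ingroup topology: (((Taxon 7,Taxon 5),Taxon 9),Taxon 2).
The clade {Taxon 5, Taxon 7, Taxon 9} is supported by hollow quills: its derived state '+' occurs in exactly those taxa and in no other taxon (including the outgroup).

hollow quills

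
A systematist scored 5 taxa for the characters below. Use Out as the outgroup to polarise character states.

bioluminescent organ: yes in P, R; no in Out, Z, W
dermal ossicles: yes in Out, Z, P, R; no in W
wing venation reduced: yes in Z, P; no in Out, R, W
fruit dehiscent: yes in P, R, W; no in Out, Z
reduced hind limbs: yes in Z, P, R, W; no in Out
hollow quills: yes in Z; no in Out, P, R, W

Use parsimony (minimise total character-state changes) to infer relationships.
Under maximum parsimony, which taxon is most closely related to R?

P

Character polarity is set by the outgroup: the derived state is whichever differs from the outgroup's state, so for dermal ossicles the derived state is 'no', and for the remaining characters it is 'yes'.
bioluminescent organ (derived state 'yes') is shared by P and R — a synapomorphy uniting that clade.
dermal ossicles (derived state 'no') is unique to W (autapomorphy; uninformative for grouping).
wing venation reduced groups P and Z, which is incompatible with the clades supported by the remaining characters; treating it as convergent (homoplasy) costs fewer steps than any alternative tree.
fruit dehiscent (derived state 'yes') is shared by P, R, and W — a synapomorphy uniting that clade.
All ingroup taxa share the derived state 'yes' for reduced hind limbs; it defines the ingroup but does not resolve relationships within it.
hollow quills (derived state 'yes') is unique to Z (autapomorphy; uninformative for grouping).
Most parsimonious ingroup topology: ((W,(P,R)),Z).
R and P form a cherry on this tree, so they are sister taxa.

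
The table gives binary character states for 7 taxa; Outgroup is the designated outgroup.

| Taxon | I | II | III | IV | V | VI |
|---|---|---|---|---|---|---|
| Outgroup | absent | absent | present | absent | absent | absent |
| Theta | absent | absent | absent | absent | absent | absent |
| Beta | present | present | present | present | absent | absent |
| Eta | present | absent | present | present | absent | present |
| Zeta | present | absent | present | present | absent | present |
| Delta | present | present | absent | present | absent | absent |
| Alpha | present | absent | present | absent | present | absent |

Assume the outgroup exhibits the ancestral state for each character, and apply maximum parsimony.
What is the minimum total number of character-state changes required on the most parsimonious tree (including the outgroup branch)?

Character polarity is set by the outgroup: the derived state is whichever differs from the outgroup's state, so for III the derived state is 'absent', and for the remaining characters it is 'present'.
Only Alpha, Beta, Delta, Eta, and Zeta show the derived state 'present' for I, supporting them as a clade.
Only Beta and Delta show the derived state 'present' for II, supporting them as a clade.
III (state 'absent') occurs in Delta and Theta but conflicts with the nesting implied by the other characters — most parsimoniously interpreted as homoplasy.
Only Beta, Delta, Eta, and Zeta show the derived state 'present' for IV, supporting them as a clade.
V (derived state 'present') is unique to Alpha (autapomorphy; uninformative for grouping).
Only Eta and Zeta show the derived state 'present' for VI, supporting them as a clade.
Most parsimonious ingroup topology: (Theta,(((Beta,Delta),(Eta,Zeta)),Alpha)).
Changes per character on this tree: I: 1; II: 1; III: 2; IV: 1; V: 1; VI: 1.
Total = 7.

7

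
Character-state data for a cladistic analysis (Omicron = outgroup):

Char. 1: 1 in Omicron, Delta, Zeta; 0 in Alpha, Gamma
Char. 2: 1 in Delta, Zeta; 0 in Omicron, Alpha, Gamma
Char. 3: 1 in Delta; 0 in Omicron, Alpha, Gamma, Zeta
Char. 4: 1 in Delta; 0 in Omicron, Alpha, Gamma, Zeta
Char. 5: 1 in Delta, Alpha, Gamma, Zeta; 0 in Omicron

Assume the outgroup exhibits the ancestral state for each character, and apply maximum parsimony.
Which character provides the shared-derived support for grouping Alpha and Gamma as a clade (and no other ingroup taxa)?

Char. 1

Character polarity is set by the outgroup: the derived state is whichever differs from the outgroup's state, so for Char. 1 the derived state is '0', and for the remaining characters it is '1'.
Char. 1 (derived state '0') is shared by Alpha and Gamma — a synapomorphy uniting that clade.
Char. 2: derived state '1' in Delta and Zeta only — synapomorphy for {Delta, Zeta}.
Char. 3: derived state '1' in Delta only — an autapomorphy, so it tells us nothing about relationships among taxa.
Char. 4: derived state '1' in Delta only — an autapomorphy, so it tells us nothing about relationships among taxa.
Char. 5 (derived state '1') is shared by all ingroup taxa — unites the whole ingroup.
Most parsimonious ingroup topology: ((Delta,Zeta),(Alpha,Gamma)).
The clade {Alpha, Gamma} is supported by Char. 1: its derived state '0' occurs in exactly those taxa and in no other taxon (including the outgroup).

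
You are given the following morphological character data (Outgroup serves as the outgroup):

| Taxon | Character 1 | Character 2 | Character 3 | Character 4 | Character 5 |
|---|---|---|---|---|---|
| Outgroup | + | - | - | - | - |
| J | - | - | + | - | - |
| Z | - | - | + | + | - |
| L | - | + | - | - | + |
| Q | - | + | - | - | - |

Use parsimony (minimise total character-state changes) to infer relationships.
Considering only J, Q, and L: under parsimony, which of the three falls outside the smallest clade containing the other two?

Character polarity is set by the outgroup: the derived state is whichever differs from the outgroup's state, so for Character 1 the derived state is '-', and for the remaining characters it is '+'.
Character 1 (derived state '-') is shared by all ingroup taxa — unites the whole ingroup.
Only L and Q show the derived state '+' for Character 2, supporting them as a clade.
Character 3 (derived state '+') is shared by J and Z — a synapomorphy uniting that clade.
Character 4: derived state '+' in Z only — an autapomorphy, so it tells us nothing about relationships among taxa.
Character 5 (derived state '+') is unique to L (autapomorphy; uninformative for grouping).
Most parsimonious ingroup topology: ((J,Z),(L,Q)).
Q and L share a more recent common ancestor with each other than either does with J, so J is the least closely related of the three.

J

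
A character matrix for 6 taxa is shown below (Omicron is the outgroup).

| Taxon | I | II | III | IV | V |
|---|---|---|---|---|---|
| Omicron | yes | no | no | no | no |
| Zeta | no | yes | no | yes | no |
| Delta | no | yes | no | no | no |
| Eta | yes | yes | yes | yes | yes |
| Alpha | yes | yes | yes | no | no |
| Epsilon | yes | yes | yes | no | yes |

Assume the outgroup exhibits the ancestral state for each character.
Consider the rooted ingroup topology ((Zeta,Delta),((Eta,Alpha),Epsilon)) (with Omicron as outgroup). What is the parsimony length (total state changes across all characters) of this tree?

Map each character onto ((Zeta,Delta),((Eta,Alpha),Epsilon)) (rooted by Omicron) and count the minimum state changes it requires (Fitch parsimony):
I: 1; II: 1; III: 1; IV: 2; V: 2.
Total tree length = 7.

7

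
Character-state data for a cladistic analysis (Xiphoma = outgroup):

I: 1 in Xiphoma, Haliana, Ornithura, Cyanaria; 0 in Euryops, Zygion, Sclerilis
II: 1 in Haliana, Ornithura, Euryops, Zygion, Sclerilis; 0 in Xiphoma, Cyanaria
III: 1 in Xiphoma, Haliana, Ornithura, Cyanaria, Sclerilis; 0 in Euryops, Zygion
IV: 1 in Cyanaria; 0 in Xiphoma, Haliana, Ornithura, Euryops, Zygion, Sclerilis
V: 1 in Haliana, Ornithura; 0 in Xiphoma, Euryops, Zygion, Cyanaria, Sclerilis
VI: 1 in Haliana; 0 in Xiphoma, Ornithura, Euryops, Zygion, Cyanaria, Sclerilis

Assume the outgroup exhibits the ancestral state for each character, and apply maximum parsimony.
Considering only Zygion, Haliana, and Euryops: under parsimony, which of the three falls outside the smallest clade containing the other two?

Haliana

Character polarity is set by the outgroup: the derived state is whichever differs from the outgroup's state, so for I, III the derived state is '0', and for the remaining characters it is '1'.
I: derived state '0' in Euryops, Sclerilis, and Zygion only — synapomorphy for {Euryops, Sclerilis, Zygion}.
II: derived state '1' in Euryops, Haliana, Ornithura, Sclerilis, and Zygion only — synapomorphy for {Euryops, Haliana, Ornithura, Sclerilis, Zygion}.
III (derived state '0') is shared by Euryops and Zygion — a synapomorphy uniting that clade.
IV: derived state '1' in Cyanaria only — an autapomorphy, so it tells us nothing about relationships among taxa.
V (derived state '1') is shared by Haliana and Ornithura — a synapomorphy uniting that clade.
VI: derived state '1' in Haliana only — an autapomorphy, so it tells us nothing about relationships among taxa.
Most parsimonious ingroup topology: (((Haliana,Ornithura),((Euryops,Zygion),Sclerilis)),Cyanaria).
Zygion and Euryops share a more recent common ancestor with each other than either does with Haliana, so Haliana is the least closely related of the three.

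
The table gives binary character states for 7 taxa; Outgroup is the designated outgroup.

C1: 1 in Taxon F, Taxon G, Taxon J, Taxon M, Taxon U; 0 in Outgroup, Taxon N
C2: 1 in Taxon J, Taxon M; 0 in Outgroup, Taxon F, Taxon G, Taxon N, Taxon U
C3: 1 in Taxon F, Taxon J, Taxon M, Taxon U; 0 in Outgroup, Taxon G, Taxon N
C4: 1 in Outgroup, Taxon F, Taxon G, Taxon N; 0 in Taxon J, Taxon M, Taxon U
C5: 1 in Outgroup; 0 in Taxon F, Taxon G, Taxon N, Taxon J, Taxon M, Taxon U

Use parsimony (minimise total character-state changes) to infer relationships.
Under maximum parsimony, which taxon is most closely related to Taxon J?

Character polarity is set by the outgroup: the derived state is whichever differs from the outgroup's state, so for C4, C5 the derived state is '0', and for the remaining characters it is '1'.
C1 (derived state '1') is shared by Taxon F, Taxon G, Taxon J, Taxon M, and Taxon U — a synapomorphy uniting that clade.
C2: derived state '1' in Taxon J and Taxon M only — synapomorphy for {Taxon J, Taxon M}.
Only Taxon F, Taxon J, Taxon M, and Taxon U show the derived state '1' for C3, supporting them as a clade.
C4: derived state '0' in Taxon J, Taxon M, and Taxon U only — synapomorphy for {Taxon J, Taxon M, Taxon U}.
All ingroup taxa share the derived state '0' for C5; it defines the ingroup but does not resolve relationships within it.
Most parsimonious ingroup topology: (((Taxon F,((Taxon J,Taxon M),Taxon U)),Taxon G),Taxon N).
Taxon J and Taxon M form a cherry on this tree, so they are sister taxa.

Taxon M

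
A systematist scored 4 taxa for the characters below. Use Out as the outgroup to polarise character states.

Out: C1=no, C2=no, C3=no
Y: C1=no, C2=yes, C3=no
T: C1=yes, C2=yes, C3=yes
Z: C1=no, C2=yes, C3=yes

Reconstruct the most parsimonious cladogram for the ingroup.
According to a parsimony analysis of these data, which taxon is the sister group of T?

Z

The outgroup has state 'no' for every character, so 'yes' is the derived state throughout.
C1: derived state 'yes' in T only — an autapomorphy, so it tells us nothing about relationships among taxa.
C2 (derived state 'yes') is shared by all ingroup taxa — unites the whole ingroup.
Only T and Z show the derived state 'yes' for C3, supporting them as a clade.
Most parsimonious ingroup topology: (Y,(T,Z)).
T and Z form a cherry on this tree, so they are sister taxa.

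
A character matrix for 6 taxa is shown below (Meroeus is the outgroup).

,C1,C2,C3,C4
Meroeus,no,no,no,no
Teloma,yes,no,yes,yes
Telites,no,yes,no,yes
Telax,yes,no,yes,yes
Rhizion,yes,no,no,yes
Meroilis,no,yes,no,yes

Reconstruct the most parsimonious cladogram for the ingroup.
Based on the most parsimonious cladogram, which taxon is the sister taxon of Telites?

The outgroup has state 'no' for every character, so 'yes' is the derived state throughout.
C1 (derived state 'yes') is shared by Rhizion, Telax, and Teloma — a synapomorphy uniting that clade.
C2 (derived state 'yes') is shared by Meroilis and Telites — a synapomorphy uniting that clade.
Only Telax and Teloma show the derived state 'yes' for C3, supporting them as a clade.
All ingroup taxa share the derived state 'yes' for C4; it defines the ingroup but does not resolve relationships within it.
Most parsimonious ingroup topology: (((Teloma,Telax),Rhizion),(Telites,Meroilis)).
Telites and Meroilis form a cherry on this tree, so they are sister taxa.

Meroilis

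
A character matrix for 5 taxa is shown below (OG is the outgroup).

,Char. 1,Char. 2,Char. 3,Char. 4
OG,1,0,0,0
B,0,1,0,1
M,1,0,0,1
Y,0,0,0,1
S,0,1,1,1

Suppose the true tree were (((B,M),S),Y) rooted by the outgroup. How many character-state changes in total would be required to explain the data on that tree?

Map each character onto (((B,M),S),Y) (rooted by OG) and count the minimum state changes it requires (Fitch parsimony):
Char. 1: 2; Char. 2: 2; Char. 3: 1; Char. 4: 1.
Total tree length = 6.

6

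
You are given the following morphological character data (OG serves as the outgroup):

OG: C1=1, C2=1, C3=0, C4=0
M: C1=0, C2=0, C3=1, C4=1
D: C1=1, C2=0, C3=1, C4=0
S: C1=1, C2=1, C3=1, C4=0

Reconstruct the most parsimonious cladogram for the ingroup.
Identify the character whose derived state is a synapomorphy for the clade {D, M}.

Character polarity is set by the outgroup: the derived state is whichever differs from the outgroup's state, so for C1, C2 the derived state is '0', and for the remaining characters it is '1'.
C1 (derived state '0') is unique to M (autapomorphy; uninformative for grouping).
C2 (derived state '0') is shared by D and M — a synapomorphy uniting that clade.
All ingroup taxa share the derived state '1' for C3; it defines the ingroup but does not resolve relationships within it.
C4 (derived state '1') is unique to M (autapomorphy; uninformative for grouping).
Most parsimonious ingroup topology: ((M,D),S).
The clade {D, M} is supported by C2: its derived state '0' occurs in exactly those taxa and in no other taxon (including the outgroup).

C2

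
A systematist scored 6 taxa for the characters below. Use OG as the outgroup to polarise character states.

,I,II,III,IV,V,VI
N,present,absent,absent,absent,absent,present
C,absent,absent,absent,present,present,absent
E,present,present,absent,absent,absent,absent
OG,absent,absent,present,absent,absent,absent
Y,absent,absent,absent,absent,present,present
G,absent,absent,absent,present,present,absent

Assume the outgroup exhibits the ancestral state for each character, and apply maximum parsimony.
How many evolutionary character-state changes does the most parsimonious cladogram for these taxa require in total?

Character polarity is set by the outgroup: the derived state is whichever differs from the outgroup's state, so for III the derived state is 'absent', and for the remaining characters it is 'present'.
I: derived state 'present' in E and N only — synapomorphy for {E, N}.
II: derived state 'present' in E only — an autapomorphy, so it tells us nothing about relationships among taxa.
All ingroup taxa share the derived state 'absent' for III; it defines the ingroup but does not resolve relationships within it.
IV (derived state 'present') is shared by C and G — a synapomorphy uniting that clade.
V (derived state 'present') is shared by C, G, and Y — a synapomorphy uniting that clade.
VI (state 'present') occurs in N and Y but conflicts with the nesting implied by the other characters — most parsimoniously interpreted as homoplasy.
Most parsimonious ingroup topology: (((C,G),Y),(N,E)).
Changes per character on this tree: I: 1; II: 1; III: 1; IV: 1; V: 1; VI: 2.
Total = 7.

7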